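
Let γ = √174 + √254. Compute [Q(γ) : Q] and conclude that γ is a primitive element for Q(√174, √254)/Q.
[Q(γ) : Q] = 4 (equivalently, Q(γ) = Q(√174, √254))

Obviously Q(γ) ⊆ Q(√174, √254), and [Q(√174, √254):Q] = 4 (since 174, 254 are distinct squarefree integers > 1 with 44196 not a perfect square). To show equality we compute the minimal polynomial of γ. From γ = √174 + √254: γ^2 = 174 + 2√(44196) + 254 = 428 + 2√(44196), so γ^2 - 428 = 2√(44196); squaring, (γ^2 - 428)^2 = 4·44196, i.e. γ^4 - 856γ^2 + 183184 - 176784 = 0, i.e. γ^4 - 856γ^2 + 6400 = 0. So γ is a root of x^4 - 856x^2 + 6400. This polynomial is irreducible over Q: it has no rational root (each ±√174 ± √254 is irrational), and any factorization into two quadratics over Q would force √(44196) ∈ Q (pairing opposite roots) or √174, √254 ∈ Q (other pairings), all impossible. Hence [Q(γ):Q] = 4 = [Q(√174, √254):Q], so Q(γ) = Q(√174, √254).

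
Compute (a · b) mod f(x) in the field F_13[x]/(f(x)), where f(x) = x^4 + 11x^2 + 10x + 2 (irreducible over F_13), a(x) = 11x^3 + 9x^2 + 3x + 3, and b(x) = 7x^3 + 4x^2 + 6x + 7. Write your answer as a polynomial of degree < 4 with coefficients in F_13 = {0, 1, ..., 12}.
a · b ≡ 11x^3 + 8x^2 + 6x (mod f(x))

Multiply in F_13[x]: a(x)·b(x) = (11x^3 + 9x^2 + 3x + 3)·(7x^3 + 4x^2 + 6x + 7) = 12x^6 + 3x^5 + 6x^4 + 8x^3 + 2x^2 + 8. This has degree ≥ 4, so divide by f(x) over F_13: 12x^6 + 3x^5 + 6x^4 + 8x^3 + 2x^2 + 8 = (12x^2 + 3x + 4)·(x^4 + 11x^2 + 10x + 2) + (11x^3 + 8x^2 + 6x). Hence a·b ≡ 11x^3 + 8x^2 + 6x (mod f). (F_13[x]/(f) is a field with 13^4 = 28561 elements since f is irreducible of degree 4.)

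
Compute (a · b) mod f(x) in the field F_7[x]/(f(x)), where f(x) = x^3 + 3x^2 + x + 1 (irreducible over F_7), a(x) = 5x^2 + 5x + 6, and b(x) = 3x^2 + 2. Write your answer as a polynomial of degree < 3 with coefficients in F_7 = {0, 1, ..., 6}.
a · b ≡ 5x^2 + 4x (mod f(x))

Multiply in F_7[x]: a(x)·b(x) = (5x^2 + 5x + 6)·(3x^2 + 2) = x^4 + x^3 + 3x + 5. This has degree ≥ 3, so divide by f(x) over F_7: x^4 + x^3 + 3x + 5 = (x + 5)·(x^3 + 3x^2 + x + 1) + (5x^2 + 4x). Hence a·b ≡ 5x^2 + 4x (mod f). (F_7[x]/(f) is a field with 7^3 = 343 elements since f is irreducible of degree 3.)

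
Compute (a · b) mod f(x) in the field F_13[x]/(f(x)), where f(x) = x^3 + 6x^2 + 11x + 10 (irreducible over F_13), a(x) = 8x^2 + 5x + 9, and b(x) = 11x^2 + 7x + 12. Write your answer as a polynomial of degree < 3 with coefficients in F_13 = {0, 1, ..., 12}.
a · b ≡ 9x^2 + 8x + 1 (mod f(x))

Multiply in F_13[x]: a(x)·b(x) = (8x^2 + 5x + 9)·(11x^2 + 7x + 12) = 10x^4 + 7x^3 + 9x^2 + 6x + 4. This has degree ≥ 3, so divide by f(x) over F_13: 10x^4 + 7x^3 + 9x^2 + 6x + 4 = (10x + 12)·(x^3 + 6x^2 + 11x + 10) + (9x^2 + 8x + 1). Hence a·b ≡ 9x^2 + 8x + 1 (mod f). (F_13[x]/(f) is a field with 13^3 = 2197 elements since f is irreducible of degree 3.)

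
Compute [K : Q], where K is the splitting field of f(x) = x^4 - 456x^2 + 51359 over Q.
[K : Q] = 4

Solving the quadratic in x^2: x^2 = (456 ± √(456^2 - 4·51359))/2 = (456 ± √2500)/2 = (456 ± 50)/2, giving x^2 = 203 or x^2 = 253. So f(x) = (x^2 - 203)(x^2 - 253) and the roots of f are ±√203, ±√253. Hence the splitting field is K = Q(√203, √253). Since 203 and 253 are distinct squarefree integers > 1, their product 51359 is not a perfect square, so √253 ∉ Q(√203). By the tower law [K:Q] = [Q(√203,√253):Q(√203)] · [Q(√203):Q] = 2 · 2 = 4.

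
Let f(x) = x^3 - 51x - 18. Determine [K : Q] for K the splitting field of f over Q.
[K : Q] = 6

By the rational root test, any rational root of the monic integer polynomial f(x) = x^3 - 51x - 18 must be an integer dividing the constant term -18, i.e. one of ±{1, 2, 3, 6, 9, 18}. Evaluating: f(1) = -68, f(-1) = 32, f(2) = -112, f(-2) = 76, f(3) = -144, f(-3) = 108, f(6) = -108, f(-6) = 72, f(9) = 252, f(-9) = -288, f(18) = 4896, f(-18) = -4932; none is 0, so f has no rational root and is therefore irreducible over Q (a cubic with no linear factor over a field is irreducible). For an irreducible cubic, the Galois group is A_3 or S_3 according as the discriminant disc(f) = -4a^3 - 27b^2 = -4·(-51)^3 - 27·(-18)^2 = 521856 is or is not a square in Q. Here disc(f) = 521856 is not a perfect square in Q, so the Galois group of f over Q is not contained in A_3 and must be all of S_3. The splitting field has degree |S_3| = 6 over Q, so [K : Q] = 6.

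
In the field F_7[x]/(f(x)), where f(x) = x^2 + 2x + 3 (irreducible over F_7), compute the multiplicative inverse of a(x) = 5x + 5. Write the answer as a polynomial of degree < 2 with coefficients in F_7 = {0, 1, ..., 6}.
a(x)^(-1) ≡ 2x + 2 (mod f(x))

Since f is irreducible over F_7, F_7[x]/(f) is a field and a(x) ≠ 0 has an inverse. Apply the extended Euclidean algorithm to f(x) and a(x) in F_7[x]: f(x) = (3x + 3)·a(x) + (2). The last nonzero remainder is the constant 2 = gcd(f, a) in F_7. Back-substituting through the division chain expresses 2 = s(x)·a(x) + t(x)·f(x) with s(x) ≡ 4x + 4 (mod f), so (4x + 4)·a(x) ≡ 2 (mod f). Multiplying by 2^(-1) ≡ 4 in F_7 gives a(x)^(-1) ≡ 4·(4x + 4) ≡ 2x + 2 (mod f). Check: (5x + 5)·(2x + 2) = 3x^2 + 6x + 3 ≡ 1 (mod x^2 + 2x + 3).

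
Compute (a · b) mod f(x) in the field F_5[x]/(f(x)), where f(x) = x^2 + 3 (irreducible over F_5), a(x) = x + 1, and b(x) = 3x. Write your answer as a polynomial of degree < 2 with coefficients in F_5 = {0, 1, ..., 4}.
a · b ≡ 3x + 1 (mod f(x))

Multiply in F_5[x]: a(x)·b(x) = (x + 1)·(3x) = 3x^2 + 3x. This has degree ≥ 2, so divide by f(x) over F_5: 3x^2 + 3x = (3)·(x^2 + 3) + (3x + 1). Hence a·b ≡ 3x + 1 (mod f). (F_5[x]/(f) is a field with 5^2 = 25 elements since f is irreducible of degree 2.)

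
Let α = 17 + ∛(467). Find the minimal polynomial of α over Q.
m_α(x) = x^3 - 51x^2 + 867x - 5380

Set β = α - 17 = ∛(467), so β^3 = 467. Then (α - 17)^3 - 467 = 0, i.e. α is a root of g(x) = (x - 17)^3 - 467 = x^3 - 51x^2 + 867x - 5380. Since g(x) = h(x - 17) where h(x) = x^3 - 467, and h is irreducible over Q (because 467 is not a perfect cube, so h has no rational root, and a monic cubic with no rational root is irreducible), g is also irreducible (irreducibility is preserved under the substitution x → x - 17). Hence m_α(x) = x^3 - 51x^2 + 867x - 5380.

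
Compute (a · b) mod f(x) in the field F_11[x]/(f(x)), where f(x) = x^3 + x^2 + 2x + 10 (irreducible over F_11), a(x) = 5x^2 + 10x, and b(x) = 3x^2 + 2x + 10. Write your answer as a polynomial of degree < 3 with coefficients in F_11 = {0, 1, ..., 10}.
a · b ≡ 4x^2 + 10x + 3 (mod f(x))

Multiply in F_11[x]: a(x)·b(x) = (5x^2 + 10x)·(3x^2 + 2x + 10) = 4x^4 + 7x^3 + 4x^2 + x. This has degree ≥ 3, so divide by f(x) over F_11: 4x^4 + 7x^3 + 4x^2 + x = (4x + 3)·(x^3 + x^2 + 2x + 10) + (4x^2 + 10x + 3). Hence a·b ≡ 4x^2 + 10x + 3 (mod f). (F_11[x]/(f) is a field with 11^3 = 1331 elements since f is irreducible of degree 3.)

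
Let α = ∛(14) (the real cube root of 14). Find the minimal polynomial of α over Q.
m_α(x) = x^3 - 14

α satisfies α^3 = 14, so x^3 - 14 annihilates α. By the rational root test, a rational root p/q (in lowest terms) of x^3 - 14 would satisfy p^3 = 14 q^3, forcing q = 1 and p^3 = 14; but 14 is not a perfect cube, contradiction. A monic cubic over Q with no rational root is irreducible (any nontrivial factorization would include a linear factor). Hence x^3 - 14 is the minimal polynomial of α, and in particular [Q(α):Q] = 3.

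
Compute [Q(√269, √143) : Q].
[Q(√269, √143) : Q] = 4

[Q(√269):Q] = 2 (min poly x^2 - 269, irreducible since 269 is squarefree > 1). For the top step, suppose √143 ∈ Q(√269), say √143 = c + d√269 with c, d ∈ Q. Squaring: 143 = c^2 + 269d^2 + 2cd√269. Since √269 ∉ Q this forces 2cd = 0. If d = 0 then √143 = c ∈ Q, contradicting 143 squarefree > 1. If c = 0 then 143 = 269d^2, so 269·143 = (269d)^2 is a perfect square in Q — but 269·143 = 38467 is not a perfect square (since 269 and 143 are distinct squarefree integers). Contradiction. Hence √143 ∉ Q(√269), so x^2 - 143 stays irreducible over Q(√269) and [Q(√269, √143) : Q(√269)] = 2. By the tower law, [Q(√269, √143) : Q] = 2 · 2 = 4.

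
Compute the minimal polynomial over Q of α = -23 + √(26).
m_α(x) = x^2 + 46x + 503

From α + 23 = √(26), squaring gives (α + 23)^2 = 26, i.e. α^2 + 46α + 529 = 26, so α^2 + 46α + 503 = 0. The discriminant of x^2 + 46x + 503 is (46)^2 - 4·(503) = 2116 - 2012 = 104, and 4·(26) is not a perfect square in Q since 26 is squarefree and ≠ 1. Hence x^2 + 46x + 503 is irreducible over Q and is the minimal polynomial of α.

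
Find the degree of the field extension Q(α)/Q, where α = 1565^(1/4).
[Q(α):Q] = 4

α is a root of x^4 - 1565. By Eisenstein's criterion at the prime p = 5 (which divides the constant term 1565 but p^2 = 25 does not, since 1565 is squarefree), x^4 - 1565 is irreducible over Q. Hence [Q(α):Q] = 4.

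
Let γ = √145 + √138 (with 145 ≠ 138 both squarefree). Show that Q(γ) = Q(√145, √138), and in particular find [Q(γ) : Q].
[Q(γ) : Q] = 4 (equivalently, Q(γ) = Q(√145, √138))

Obviously Q(γ) ⊆ Q(√145, √138), and [Q(√145, √138):Q] = 4 (since 145, 138 are distinct squarefree integers > 1 with 20010 not a perfect square). To show equality we compute the minimal polynomial of γ. From γ = √145 + √138: γ^2 = 145 + 2√(20010) + 138 = 283 + 2√(20010), so γ^2 - 283 = 2√(20010); squaring, (γ^2 - 283)^2 = 4·20010, i.e. γ^4 - 566γ^2 + 80089 - 80040 = 0, i.e. γ^4 - 566γ^2 + 49 = 0. So γ is a root of x^4 - 566x^2 + 49. This polynomial is irreducible over Q: it has no rational root (each ±√145 ± √138 is irrational), and any factorization into two quadratics over Q would force √(20010) ∈ Q (pairing opposite roots) or √145, √138 ∈ Q (other pairings), all impossible. Hence [Q(γ):Q] = 4 = [Q(√145, √138):Q], so Q(γ) = Q(√145, √138).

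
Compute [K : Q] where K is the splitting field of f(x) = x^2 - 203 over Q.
[K : Q] = 2

f(x) = x^2 - 203 factors as (x - √203)(x + √203). The splitting field is K = Q(√203). Since 203 is squarefree and > 1, it is not a perfect square, so x^2 - 203 is irreducible over Q and [Q(√203) : Q] = 2. Hence [K : Q] = 2.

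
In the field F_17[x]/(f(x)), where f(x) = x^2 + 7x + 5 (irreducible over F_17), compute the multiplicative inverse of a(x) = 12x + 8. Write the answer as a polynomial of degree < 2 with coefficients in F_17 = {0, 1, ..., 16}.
a(x)^(-1) ≡ 9x + 6 (mod f(x))

Since f is irreducible over F_17, F_17[x]/(f) is a field and a(x) ≠ 0 has an inverse. Apply the extended Euclidean algorithm to f(x) and a(x) in F_17[x]: f(x) = (10x + 1)·a(x) + (14). The last nonzero remainder is the constant 14 = gcd(f, a) in F_17. Back-substituting through the division chain expresses 14 = s(x)·a(x) + t(x)·f(x) with s(x) ≡ 7x + 16 (mod f), so (7x + 16)·a(x) ≡ 14 (mod f). Multiplying by 14^(-1) ≡ 11 in F_17 gives a(x)^(-1) ≡ 11·(7x + 16) ≡ 9x + 6 (mod f). Check: (12x + 8)·(9x + 6) = 6x^2 + 8x + 14 ≡ 1 (mod x^2 + 7x + 5).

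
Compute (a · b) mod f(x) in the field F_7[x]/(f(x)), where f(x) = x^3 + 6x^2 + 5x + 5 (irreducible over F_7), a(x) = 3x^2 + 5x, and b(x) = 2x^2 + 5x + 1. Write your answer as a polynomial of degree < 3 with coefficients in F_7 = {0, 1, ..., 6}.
a · b ≡ x^2 + 2x + 6 (mod f(x))

Multiply in F_7[x]: a(x)·b(x) = (3x^2 + 5x)·(2x^2 + 5x + 1) = 6x^4 + 4x^3 + 5x. This has degree ≥ 3, so divide by f(x) over F_7: 6x^4 + 4x^3 + 5x = (6x + 3)·(x^3 + 6x^2 + 5x + 5) + (x^2 + 2x + 6). Hence a·b ≡ x^2 + 2x + 6 (mod f). (F_7[x]/(f) is a field with 7^3 = 343 elements since f is irreducible of degree 3.)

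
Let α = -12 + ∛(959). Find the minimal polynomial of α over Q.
m_α(x) = x^3 + 36x^2 + 432x + 769

Set β = α + 12 = ∛(959), so β^3 = 959. Then (α + 12)^3 - 959 = 0, i.e. α is a root of g(x) = (x + 12)^3 - 959 = x^3 + 36x^2 + 432x + 769. Since g(x) = h(x + 12) where h(x) = x^3 - 959, and h is irreducible over Q (because 959 is not a perfect cube, so h has no rational root, and a monic cubic with no rational root is irreducible), g is also irreducible (irreducibility is preserved under the substitution x → x + 12). Hence m_α(x) = x^3 + 36x^2 + 432x + 769.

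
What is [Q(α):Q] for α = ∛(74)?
[Q(α):Q] = 3

The minimal polynomial of α is x^3 - 74, irreducible over Q since 74 is not a perfect cube (so x^3 - 74 has no rational root). Hence [Q(α):Q] = deg(m_α) = 3.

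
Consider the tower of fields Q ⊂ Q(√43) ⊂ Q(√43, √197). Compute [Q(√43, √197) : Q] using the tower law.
[Q(√43, √197) : Q] = 4

[Q(√43):Q] = 2 (min poly x^2 - 43, irreducible since 43 is squarefree > 1). For the top step, suppose √197 ∈ Q(√43), say √197 = c + d√43 with c, d ∈ Q. Squaring: 197 = c^2 + 43d^2 + 2cd√43. Since √43 ∉ Q this forces 2cd = 0. If d = 0 then √197 = c ∈ Q, contradicting 197 squarefree > 1. If c = 0 then 197 = 43d^2, so 43·197 = (43d)^2 is a perfect square in Q — but 43·197 = 8471 is not a perfect square (since 43 and 197 are distinct squarefree integers). Contradiction. Hence √197 ∉ Q(√43), so x^2 - 197 stays irreducible over Q(√43) and [Q(√43, √197) : Q(√43)] = 2. By the tower law, [Q(√43, √197) : Q] = 2 · 2 = 4.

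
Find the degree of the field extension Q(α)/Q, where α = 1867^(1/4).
[Q(α):Q] = 4

α is a root of x^4 - 1867. By Eisenstein's criterion at the prime p = 1867 (which divides the constant term 1867 but p^2 = 3485689 does not, since 1867 is squarefree), x^4 - 1867 is irreducible over Q. Hence [Q(α):Q] = 4.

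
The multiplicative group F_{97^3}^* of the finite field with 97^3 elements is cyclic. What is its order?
|F_{97^3}^*| = 912672

F_{97^3} has 97^3 = 912673 elements; its multiplicative group consists of all nonzero elements, so |F_{97^3}^*| = 912673 - 1 = 912672. (It is cyclic since any finite subgroup of the multiplicative group of a field is cyclic.)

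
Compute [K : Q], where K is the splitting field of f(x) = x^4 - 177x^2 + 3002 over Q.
[K : Q] = 4

Solving the quadratic in x^2: x^2 = (177 ± √(177^2 - 4·3002))/2 = (177 ± √19321)/2 = (177 ± 139)/2, giving x^2 = 158 or x^2 = 19. So f(x) = (x^2 - 158)(x^2 - 19) and the roots of f are ±√158, ±√19. Hence the splitting field is K = Q(√158, √19). Since 158 and 19 are distinct squarefree integers > 1, their product 3002 is not a perfect square, so √19 ∉ Q(√158). By the tower law [K:Q] = [Q(√158,√19):Q(√158)] · [Q(√158):Q] = 2 · 2 = 4.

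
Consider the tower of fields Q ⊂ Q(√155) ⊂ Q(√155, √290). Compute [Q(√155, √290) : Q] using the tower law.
[Q(√155, √290) : Q] = 4

[Q(√155):Q] = 2 (min poly x^2 - 155, irreducible since 155 is squarefree > 1). For the top step, suppose √290 ∈ Q(√155), say √290 = c + d√155 with c, d ∈ Q. Squaring: 290 = c^2 + 155d^2 + 2cd√155. Since √155 ∉ Q this forces 2cd = 0. If d = 0 then √290 = c ∈ Q, contradicting 290 squarefree > 1. If c = 0 then 290 = 155d^2, so 155·290 = (155d)^2 is a perfect square in Q — but 155·290 = 44950 is not a perfect square (since 155 and 290 are distinct squarefree integers). Contradiction. Hence √290 ∉ Q(√155), so x^2 - 290 stays irreducible over Q(√155) and [Q(√155, √290) : Q(√155)] = 2. By the tower law, [Q(√155, √290) : Q] = 2 · 2 = 4.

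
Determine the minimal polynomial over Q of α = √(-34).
m_α(x) = x^2 + 34

α satisfies α^2 + 34 = 0, so x^2 + 34 annihilates α. Since d = -34 is squarefree and ≠ 1, it is not a perfect square in Q, so x^2 + 34 has no rational root and is therefore irreducible over Q (a degree-2 polynomial over a field is irreducible iff it has no root). Hence m_α(x) = x^2 + 34.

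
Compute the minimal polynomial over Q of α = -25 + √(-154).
m_α(x) = x^2 + 50x + 779

From α + 25 = √(-154), squaring gives (α + 25)^2 = -154, i.e. α^2 + 50α + 625 = -154, so α^2 + 50α + 779 = 0. The discriminant of x^2 + 50x + 779 is (50)^2 - 4·(779) = 2500 - 3116 = -616, and 4·(-154) is not a perfect square in Q since -154 is squarefree and ≠ 1. Hence x^2 + 50x + 779 is irreducible over Q and is the minimal polynomial of α.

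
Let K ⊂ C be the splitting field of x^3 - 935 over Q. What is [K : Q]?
[K : Q] = 6

The roots of x^3 - 935 are ∛935, ω∛935, ω^2∛935 where ω = e^(2πi/3) is a primitive cube root of unity, so K = Q(∛935, ω). Now [Q(∛935):Q] = 3 (since 935 is not a perfect cube, x^3 - 935 is irreducible) and [Q(ω):Q] = 2. Both 2 and 3 divide [K:Q], and [K:Q] ≤ 3·2 = 6, so [K:Q] = 6. (Equivalently: Q(∛935) ⊂ R but ω ∉ R, so [K : Q(∛935)] = 2.)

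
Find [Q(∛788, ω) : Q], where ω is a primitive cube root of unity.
[Q(∛788, ω) : Q] = 6

[Q(∛788):Q] = 3 (min poly x^3 - 788, irreducible since 788 is not a perfect cube). [Q(ω):Q] = 2 (min poly x^2 + x + 1). Since Q(∛788) ⊂ R and ω ∉ R, we have ω ∉ Q(∛788), so x^2 + x + 1 remains irreducible over Q(∛788) and [Q(∛788, ω) : Q(∛788)] = 2. By the tower law, [Q(∛788, ω) : Q] = 3 · 2 = 6. (In fact Q(∛788, ω) is the splitting field of x^3 - 788 over Q.)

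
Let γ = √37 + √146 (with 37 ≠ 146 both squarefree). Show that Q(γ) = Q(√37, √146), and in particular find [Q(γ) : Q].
[Q(γ) : Q] = 4 (equivalently, Q(γ) = Q(√37, √146))

Obviously Q(γ) ⊆ Q(√37, √146), and [Q(√37, √146):Q] = 4 (since 37, 146 are distinct squarefree integers > 1 with 5402 not a perfect square). To show equality we compute the minimal polynomial of γ. From γ = √37 + √146: γ^2 = 37 + 2√(5402) + 146 = 183 + 2√(5402), so γ^2 - 183 = 2√(5402); squaring, (γ^2 - 183)^2 = 4·5402, i.e. γ^4 - 366γ^2 + 33489 - 21608 = 0, i.e. γ^4 - 366γ^2 + 11881 = 0. So γ is a root of x^4 - 366x^2 + 11881. This polynomial is irreducible over Q: it has no rational root (each ±√37 ± √146 is irrational), and any factorization into two quadratics over Q would force √(5402) ∈ Q (pairing opposite roots) or √37, √146 ∈ Q (other pairings), all impossible. Hence [Q(γ):Q] = 4 = [Q(√37, √146):Q], so Q(γ) = Q(√37, √146).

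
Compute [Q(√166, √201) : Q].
[Q(√166, √201) : Q] = 4

[Q(√166):Q] = 2 (min poly x^2 - 166, irreducible since 166 is squarefree > 1). For the top step, suppose √201 ∈ Q(√166), say √201 = c + d√166 with c, d ∈ Q. Squaring: 201 = c^2 + 166d^2 + 2cd√166. Since √166 ∉ Q this forces 2cd = 0. If d = 0 then √201 = c ∈ Q, contradicting 201 squarefree > 1. If c = 0 then 201 = 166d^2, so 166·201 = (166d)^2 is a perfect square in Q — but 166·201 = 33366 is not a perfect square (since 166 and 201 are distinct squarefree integers). Contradiction. Hence √201 ∉ Q(√166), so x^2 - 201 stays irreducible over Q(√166) and [Q(√166, √201) : Q(√166)] = 2. By the tower law, [Q(√166, √201) : Q] = 2 · 2 = 4.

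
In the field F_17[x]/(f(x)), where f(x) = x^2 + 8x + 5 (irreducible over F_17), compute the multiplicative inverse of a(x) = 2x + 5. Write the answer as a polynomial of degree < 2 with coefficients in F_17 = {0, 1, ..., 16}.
a(x)^(-1) ≡ 2x + 11 (mod f(x))

Since f is irreducible over F_17, F_17[x]/(f) is a field and a(x) ≠ 0 has an inverse. Apply the extended Euclidean algorithm to f(x) and a(x) in F_17[x]: f(x) = (9x + 7)·a(x) + (4). The last nonzero remainder is the constant 4 = gcd(f, a) in F_17. Back-substituting through the division chain expresses 4 = s(x)·a(x) + t(x)·f(x) with s(x) ≡ 8x + 10 (mod f), so (8x + 10)·a(x) ≡ 4 (mod f). Multiplying by 4^(-1) ≡ 13 in F_17 gives a(x)^(-1) ≡ 13·(8x + 10) ≡ 2x + 11 (mod f). Check: (2x + 5)·(2x + 11) = 4x^2 + 15x + 4 ≡ 1 (mod x^2 + 8x + 5).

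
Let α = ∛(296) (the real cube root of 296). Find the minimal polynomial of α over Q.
m_α(x) = x^3 - 296

α satisfies α^3 = 296, so x^3 - 296 annihilates α. By the rational root test, a rational root p/q (in lowest terms) of x^3 - 296 would satisfy p^3 = 296 q^3, forcing q = 1 and p^3 = 296; but 296 is not a perfect cube, contradiction. A monic cubic over Q with no rational root is irreducible (any nontrivial factorization would include a linear factor). Hence x^3 - 296 is the minimal polynomial of α, and in particular [Q(α):Q] = 3.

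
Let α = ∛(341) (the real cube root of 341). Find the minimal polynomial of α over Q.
m_α(x) = x^3 - 341

α satisfies α^3 = 341, so x^3 - 341 annihilates α. By the rational root test, a rational root p/q (in lowest terms) of x^3 - 341 would satisfy p^3 = 341 q^3, forcing q = 1 and p^3 = 341; but 341 is not a perfect cube, contradiction. A monic cubic over Q with no rational root is irreducible (any nontrivial factorization would include a linear factor). Hence x^3 - 341 is the minimal polynomial of α, and in particular [Q(α):Q] = 3.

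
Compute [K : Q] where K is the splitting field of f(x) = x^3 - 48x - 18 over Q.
[K : Q] = 6

By the rational root test, any rational root of the monic integer polynomial f(x) = x^3 - 48x - 18 must be an integer dividing the constant term -18, i.e. one of ±{1, 2, 3, 6, 9, 18}. Evaluating: f(1) = -65, f(-1) = 29, f(2) = -106, f(-2) = 70, f(3) = -135, f(-3) = 99, f(6) = -90, f(-6) = 54, f(9) = 279, f(-9) = -315, f(18) = 4950, f(-18) = -4986; none is 0, so f has no rational root and is therefore irreducible over Q (a cubic with no linear factor over a field is irreducible). For an irreducible cubic, the Galois group is A_3 or S_3 according as the discriminant disc(f) = -4a^3 - 27b^2 = -4·(-48)^3 - 27·(-18)^2 = 433620 is or is not a square in Q. Here disc(f) = 433620 is not a perfect square in Q, so the Galois group of f over Q is not contained in A_3 and must be all of S_3. The splitting field has degree |S_3| = 6 over Q, so [K : Q] = 6.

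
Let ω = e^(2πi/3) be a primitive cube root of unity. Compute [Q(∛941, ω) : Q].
[Q(∛941, ω) : Q] = 6

[Q(∛941):Q] = 3 (min poly x^3 - 941, irreducible since 941 is not a perfect cube). [Q(ω):Q] = 2 (min poly x^2 + x + 1). Since Q(∛941) ⊂ R and ω ∉ R, we have ω ∉ Q(∛941), so x^2 + x + 1 remains irreducible over Q(∛941) and [Q(∛941, ω) : Q(∛941)] = 2. By the tower law, [Q(∛941, ω) : Q] = 3 · 2 = 6. (In fact Q(∛941, ω) is the splitting field of x^3 - 941 over Q.)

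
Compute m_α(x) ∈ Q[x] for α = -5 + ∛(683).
m_α(x) = x^3 + 15x^2 + 75x - 558

Set β = α + 5 = ∛(683), so β^3 = 683. Then (α + 5)^3 - 683 = 0, i.e. α is a root of g(x) = (x + 5)^3 - 683 = x^3 + 15x^2 + 75x - 558. Since g(x) = h(x + 5) where h(x) = x^3 - 683, and h is irreducible over Q (because 683 is not a perfect cube, so h has no rational root, and a monic cubic with no rational root is irreducible), g is also irreducible (irreducibility is preserved under the substitution x → x + 5). Hence m_α(x) = x^3 + 15x^2 + 75x - 558.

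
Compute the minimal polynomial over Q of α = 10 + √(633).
m_α(x) = x^2 - 20x - 533

From α - 10 = √(633), squaring gives (α - 10)^2 = 633, i.e. α^2 - 20α + 100 = 633, so α^2 - 20α - 533 = 0. The discriminant of x^2 - 20x - 533 is (-20)^2 - 4·(-533) = 400 + 2132 = 2532, and 4·(633) is not a perfect square in Q since 633 is squarefree and ≠ 1. Hence x^2 - 20x - 533 is irreducible over Q and is the minimal polynomial of α.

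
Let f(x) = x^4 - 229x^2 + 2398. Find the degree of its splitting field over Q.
[K : Q] = 4

Solving the quadratic in x^2: x^2 = (229 ± √(229^2 - 4·2398))/2 = (229 ± √42849)/2 = (229 ± 207)/2, giving x^2 = 11 or x^2 = 218. So f(x) = (x^2 - 11)(x^2 - 218) and the roots of f are ±√11, ±√218. Hence the splitting field is K = Q(√11, √218). Since 11 and 218 are distinct squarefree integers > 1, their product 2398 is not a perfect square, so √218 ∉ Q(√11). By the tower law [K:Q] = [Q(√11,√218):Q(√11)] · [Q(√11):Q] = 2 · 2 = 4.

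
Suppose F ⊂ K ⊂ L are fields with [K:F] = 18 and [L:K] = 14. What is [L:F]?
[L:F] = 252

The tower law says that for any tower of field extensions F ⊂ K ⊂ L with finite degrees, [L:F] = [L:K] · [K:F]. Here this gives [L:F] = 14 · 18 = 252.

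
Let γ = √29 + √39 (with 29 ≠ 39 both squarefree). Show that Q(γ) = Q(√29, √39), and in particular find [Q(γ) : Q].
[Q(γ) : Q] = 4 (equivalently, Q(γ) = Q(√29, √39))

Obviously Q(γ) ⊆ Q(√29, √39), and [Q(√29, √39):Q] = 4 (since 29, 39 are distinct squarefree integers > 1 with 1131 not a perfect square). To show equality we compute the minimal polynomial of γ. From γ = √29 + √39: γ^2 = 29 + 2√(1131) + 39 = 68 + 2√(1131), so γ^2 - 68 = 2√(1131); squaring, (γ^2 - 68)^2 = 4·1131, i.e. γ^4 - 136γ^2 + 4624 - 4524 = 0, i.e. γ^4 - 136γ^2 + 100 = 0. So γ is a root of x^4 - 136x^2 + 100. This polynomial is irreducible over Q: it has no rational root (each ±√29 ± √39 is irrational), and any factorization into two quadratics over Q would force √(1131) ∈ Q (pairing opposite roots) or √29, √39 ∈ Q (other pairings), all impossible. Hence [Q(γ):Q] = 4 = [Q(√29, √39):Q], so Q(γ) = Q(√29, √39).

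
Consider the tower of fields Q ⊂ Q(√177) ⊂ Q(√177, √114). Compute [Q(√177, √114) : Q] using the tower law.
[Q(√177, √114) : Q] = 4

[Q(√177):Q] = 2 (min poly x^2 - 177, irreducible since 177 is squarefree > 1). For the top step, suppose √114 ∈ Q(√177), say √114 = c + d√177 with c, d ∈ Q. Squaring: 114 = c^2 + 177d^2 + 2cd√177. Since √177 ∉ Q this forces 2cd = 0. If d = 0 then √114 = c ∈ Q, contradicting 114 squarefree > 1. If c = 0 then 114 = 177d^2, so 177·114 = (177d)^2 is a perfect square in Q — but 177·114 = 20178 is not a perfect square (since 177 and 114 are distinct squarefree integers). Contradiction. Hence √114 ∉ Q(√177), so x^2 - 114 stays irreducible over Q(√177) and [Q(√177, √114) : Q(√177)] = 2. By the tower law, [Q(√177, √114) : Q] = 2 · 2 = 4.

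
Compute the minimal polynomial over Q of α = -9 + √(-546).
m_α(x) = x^2 + 18x + 627

From α + 9 = √(-546), squaring gives (α + 9)^2 = -546, i.e. α^2 + 18α + 81 = -546, so α^2 + 18α + 627 = 0. The discriminant of x^2 + 18x + 627 is (18)^2 - 4·(627) = 324 - 2508 = -2184, and 4·(-546) is not a perfect square in Q since -546 is squarefree and ≠ 1. Hence x^2 + 18x + 627 is irreducible over Q and is the minimal polynomial of α.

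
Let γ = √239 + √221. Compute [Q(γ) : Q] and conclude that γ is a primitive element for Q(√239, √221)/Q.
[Q(γ) : Q] = 4 (equivalently, Q(γ) = Q(√239, √221))

Obviously Q(γ) ⊆ Q(√239, √221), and [Q(√239, √221):Q] = 4 (since 239, 221 are distinct squarefree integers > 1 with 52819 not a perfect square). To show equality we compute the minimal polynomial of γ. From γ = √239 + √221: γ^2 = 239 + 2√(52819) + 221 = 460 + 2√(52819), so γ^2 - 460 = 2√(52819); squaring, (γ^2 - 460)^2 = 4·52819, i.e. γ^4 - 920γ^2 + 211600 - 211276 = 0, i.e. γ^4 - 920γ^2 + 324 = 0. So γ is a root of x^4 - 920x^2 + 324. This polynomial is irreducible over Q: it has no rational root (each ±√239 ± √221 is irrational), and any factorization into two quadratics over Q would force √(52819) ∈ Q (pairing opposite roots) or √239, √221 ∈ Q (other pairings), all impossible. Hence [Q(γ):Q] = 4 = [Q(√239, √221):Q], so Q(γ) = Q(√239, √221).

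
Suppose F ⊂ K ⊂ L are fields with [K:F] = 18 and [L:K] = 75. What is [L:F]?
[L:F] = 1350

The tower law says that for any tower of field extensions F ⊂ K ⊂ L with finite degrees, [L:F] = [L:K] · [K:F]. Here this gives [L:F] = 75 · 18 = 1350.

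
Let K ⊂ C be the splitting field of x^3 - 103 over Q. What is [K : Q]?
[K : Q] = 6

The roots of x^3 - 103 are ∛103, ω∛103, ω^2∛103 where ω = e^(2πi/3) is a primitive cube root of unity, so K = Q(∛103, ω). Now [Q(∛103):Q] = 3 (since 103 is not a perfect cube, x^3 - 103 is irreducible) and [Q(ω):Q] = 2. Both 2 and 3 divide [K:Q], and [K:Q] ≤ 3·2 = 6, so [K:Q] = 6. (Equivalently: Q(∛103) ⊂ R but ω ∉ R, so [K : Q(∛103)] = 2.)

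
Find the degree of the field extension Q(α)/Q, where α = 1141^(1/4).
[Q(α):Q] = 4

α is a root of x^4 - 1141. By Eisenstein's criterion at the prime p = 7 (which divides the constant term 1141 but p^2 = 49 does not, since 1141 is squarefree), x^4 - 1141 is irreducible over Q. Hence [Q(α):Q] = 4.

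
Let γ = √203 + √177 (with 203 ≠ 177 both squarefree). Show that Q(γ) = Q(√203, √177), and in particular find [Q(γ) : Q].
[Q(γ) : Q] = 4 (equivalently, Q(γ) = Q(√203, √177))

Obviously Q(γ) ⊆ Q(√203, √177), and [Q(√203, √177):Q] = 4 (since 203, 177 are distinct squarefree integers > 1 with 35931 not a perfect square). To show equality we compute the minimal polynomial of γ. From γ = √203 + √177: γ^2 = 203 + 2√(35931) + 177 = 380 + 2√(35931), so γ^2 - 380 = 2√(35931); squaring, (γ^2 - 380)^2 = 4·35931, i.e. γ^4 - 760γ^2 + 144400 - 143724 = 0, i.e. γ^4 - 760γ^2 + 676 = 0. So γ is a root of x^4 - 760x^2 + 676. This polynomial is irreducible over Q: it has no rational root (each ±√203 ± √177 is irrational), and any factorization into two quadratics over Q would force √(35931) ∈ Q (pairing opposite roots) or √203, √177 ∈ Q (other pairings), all impossible. Hence [Q(γ):Q] = 4 = [Q(√203, √177):Q], so Q(γ) = Q(√203, √177).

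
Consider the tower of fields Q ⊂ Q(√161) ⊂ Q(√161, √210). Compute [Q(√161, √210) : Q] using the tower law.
[Q(√161, √210) : Q] = 4

[Q(√161):Q] = 2 (min poly x^2 - 161, irreducible since 161 is squarefree > 1). For the top step, suppose √210 ∈ Q(√161), say √210 = c + d√161 with c, d ∈ Q. Squaring: 210 = c^2 + 161d^2 + 2cd√161. Since √161 ∉ Q this forces 2cd = 0. If d = 0 then √210 = c ∈ Q, contradicting 210 squarefree > 1. If c = 0 then 210 = 161d^2, so 161·210 = (161d)^2 is a perfect square in Q — but 161·210 = 33810 is not a perfect square (since 161 and 210 are distinct squarefree integers). Contradiction. Hence √210 ∉ Q(√161), so x^2 - 210 stays irreducible over Q(√161) and [Q(√161, √210) : Q(√161)] = 2. By the tower law, [Q(√161, √210) : Q] = 2 · 2 = 4.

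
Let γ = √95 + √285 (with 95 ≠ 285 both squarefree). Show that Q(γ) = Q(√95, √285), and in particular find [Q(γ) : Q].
[Q(γ) : Q] = 4 (equivalently, Q(γ) = Q(√95, √285))

Obviously Q(γ) ⊆ Q(√95, √285), and [Q(√95, √285):Q] = 4 (since 95, 285 are distinct squarefree integers > 1 with 27075 not a perfect square). To show equality we compute the minimal polynomial of γ. From γ = √95 + √285: γ^2 = 95 + 2√(27075) + 285 = 380 + 2√(27075), so γ^2 - 380 = 2√(27075); squaring, (γ^2 - 380)^2 = 4·27075, i.e. γ^4 - 760γ^2 + 144400 - 108300 = 0, i.e. γ^4 - 760γ^2 + 36100 = 0. So γ is a root of x^4 - 760x^2 + 36100. This polynomial is irreducible over Q: it has no rational root (each ±√95 ± √285 is irrational), and any factorization into two quadratics over Q would force √(27075) ∈ Q (pairing opposite roots) or √95, √285 ∈ Q (other pairings), all impossible. Hence [Q(γ):Q] = 4 = [Q(√95, √285):Q], so Q(γ) = Q(√95, √285).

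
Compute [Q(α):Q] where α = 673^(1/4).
[Q(α):Q] = 4

α is a root of x^4 - 673. By Eisenstein's criterion at the prime p = 673 (which divides the constant term 673 but p^2 = 452929 does not, since 673 is squarefree), x^4 - 673 is irreducible over Q. Hence [Q(α):Q] = 4.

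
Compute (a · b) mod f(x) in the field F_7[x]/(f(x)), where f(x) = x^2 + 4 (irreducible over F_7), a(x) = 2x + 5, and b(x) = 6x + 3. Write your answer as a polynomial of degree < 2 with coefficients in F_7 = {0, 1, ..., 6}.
a · b ≡ x + 2 (mod f(x))

Multiply in F_7[x]: a(x)·b(x) = (2x + 5)·(6x + 3) = 5x^2 + x + 1. This has degree ≥ 2, so divide by f(x) over F_7: 5x^2 + x + 1 = (5)·(x^2 + 4) + (x + 2). Hence a·b ≡ x + 2 (mod f). (F_7[x]/(f) is a field with 7^2 = 49 elements since f is irreducible of degree 2.)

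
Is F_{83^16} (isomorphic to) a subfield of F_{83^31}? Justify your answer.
No: F_{83^16} is not a subfield of F_{83^31}

F_{p^m} embeds in F_{p^n} iff m | n. Here 16 ∤ 31 (since 31 = 1·16 + 15 with remainder 15 ≠ 0), so F_{83^16} is not a subfield of F_{83^31}. Equivalently: if it were, the tower law would give 16 = [F_{83^16}:F_83] dividing [F_{83^31}:F_83] = 31, contradiction.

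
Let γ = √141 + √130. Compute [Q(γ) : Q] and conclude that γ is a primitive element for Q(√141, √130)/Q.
[Q(γ) : Q] = 4 (equivalently, Q(γ) = Q(√141, √130))

Obviously Q(γ) ⊆ Q(√141, √130), and [Q(√141, √130):Q] = 4 (since 141, 130 are distinct squarefree integers > 1 with 18330 not a perfect square). To show equality we compute the minimal polynomial of γ. From γ = √141 + √130: γ^2 = 141 + 2√(18330) + 130 = 271 + 2√(18330), so γ^2 - 271 = 2√(18330); squaring, (γ^2 - 271)^2 = 4·18330, i.e. γ^4 - 542γ^2 + 73441 - 73320 = 0, i.e. γ^4 - 542γ^2 + 121 = 0. So γ is a root of x^4 - 542x^2 + 121. This polynomial is irreducible over Q: it has no rational root (each ±√141 ± √130 is irrational), and any factorization into two quadratics over Q would force √(18330) ∈ Q (pairing opposite roots) or √141, √130 ∈ Q (other pairings), all impossible. Hence [Q(γ):Q] = 4 = [Q(√141, √130):Q], so Q(γ) = Q(√141, √130).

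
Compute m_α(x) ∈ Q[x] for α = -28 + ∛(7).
m_α(x) = x^3 + 84x^2 + 2352x + 21945

Set β = α + 28 = ∛(7), so β^3 = 7. Then (α + 28)^3 - 7 = 0, i.e. α is a root of g(x) = (x + 28)^3 - 7 = x^3 + 84x^2 + 2352x + 21945. Since g(x) = h(x + 28) where h(x) = x^3 - 7, and h is irreducible over Q (because 7 is not a perfect cube, so h has no rational root, and a monic cubic with no rational root is irreducible), g is also irreducible (irreducibility is preserved under the substitution x → x + 28). Hence m_α(x) = x^3 + 84x^2 + 2352x + 21945.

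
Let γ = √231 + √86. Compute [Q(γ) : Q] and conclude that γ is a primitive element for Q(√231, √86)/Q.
[Q(γ) : Q] = 4 (equivalently, Q(γ) = Q(√231, √86))

Obviously Q(γ) ⊆ Q(√231, √86), and [Q(√231, √86):Q] = 4 (since 231, 86 are distinct squarefree integers > 1 with 19866 not a perfect square). To show equality we compute the minimal polynomial of γ. From γ = √231 + √86: γ^2 = 231 + 2√(19866) + 86 = 317 + 2√(19866), so γ^2 - 317 = 2√(19866); squaring, (γ^2 - 317)^2 = 4·19866, i.e. γ^4 - 634γ^2 + 100489 - 79464 = 0, i.e. γ^4 - 634γ^2 + 21025 = 0. So γ is a root of x^4 - 634x^2 + 21025. This polynomial is irreducible over Q: it has no rational root (each ±√231 ± √86 is irrational), and any factorization into two quadratics over Q would force √(19866) ∈ Q (pairing opposite roots) or √231, √86 ∈ Q (other pairings), all impossible. Hence [Q(γ):Q] = 4 = [Q(√231, √86):Q], so Q(γ) = Q(√231, √86).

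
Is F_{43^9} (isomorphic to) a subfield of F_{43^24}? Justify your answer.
No: F_{43^9} is not a subfield of F_{43^24}

F_{p^m} embeds in F_{p^n} iff m | n. Here 9 ∤ 24 (since 24 = 2·9 + 6 with remainder 6 ≠ 0), so F_{43^9} is not a subfield of F_{43^24}. Equivalently: if it were, the tower law would give 9 = [F_{43^9}:F_43] dividing [F_{43^24}:F_43] = 24, contradiction.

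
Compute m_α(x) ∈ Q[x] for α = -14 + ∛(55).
m_α(x) = x^3 + 42x^2 + 588x + 2689

Set β = α + 14 = ∛(55), so β^3 = 55. Then (α + 14)^3 - 55 = 0, i.e. α is a root of g(x) = (x + 14)^3 - 55 = x^3 + 42x^2 + 588x + 2689. Since g(x) = h(x + 14) where h(x) = x^3 - 55, and h is irreducible over Q (because 55 is not a perfect cube, so h has no rational root, and a monic cubic with no rational root is irreducible), g is also irreducible (irreducibility is preserved under the substitution x → x + 14). Hence m_α(x) = x^3 + 42x^2 + 588x + 2689.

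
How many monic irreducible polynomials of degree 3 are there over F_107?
There are 408312 monic irreducible polynomials of degree 3 over F_107

Each element of F_{107^3} that lies in no proper subfield is a root of exactly one monic irreducible of degree 3 over F_107, and each such polynomial has 3 distinct roots in F_{107^3}. By Möbius inversion the count is N_107(3) = (1/3) Σ_{d|3} μ(3/d) · 107^d = (1/3)(μ(3)·107^1 + μ(1)·107^3) = 1224936/3 = 408312.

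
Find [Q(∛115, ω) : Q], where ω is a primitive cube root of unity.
[Q(∛115, ω) : Q] = 6

[Q(∛115):Q] = 3 (min poly x^3 - 115, irreducible since 115 is not a perfect cube). [Q(ω):Q] = 2 (min poly x^2 + x + 1). Since Q(∛115) ⊂ R and ω ∉ R, we have ω ∉ Q(∛115), so x^2 + x + 1 remains irreducible over Q(∛115) and [Q(∛115, ω) : Q(∛115)] = 2. By the tower law, [Q(∛115, ω) : Q] = 3 · 2 = 6. (In fact Q(∛115, ω) is the splitting field of x^3 - 115 over Q.)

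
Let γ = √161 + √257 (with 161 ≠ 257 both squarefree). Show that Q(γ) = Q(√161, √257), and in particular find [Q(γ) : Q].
[Q(γ) : Q] = 4 (equivalently, Q(γ) = Q(√161, √257))

Obviously Q(γ) ⊆ Q(√161, √257), and [Q(√161, √257):Q] = 4 (since 161, 257 are distinct squarefree integers > 1 with 41377 not a perfect square). To show equality we compute the minimal polynomial of γ. From γ = √161 + √257: γ^2 = 161 + 2√(41377) + 257 = 418 + 2√(41377), so γ^2 - 418 = 2√(41377); squaring, (γ^2 - 418)^2 = 4·41377, i.e. γ^4 - 836γ^2 + 174724 - 165508 = 0, i.e. γ^4 - 836γ^2 + 9216 = 0. So γ is a root of x^4 - 836x^2 + 9216. This polynomial is irreducible over Q: it has no rational root (each ±√161 ± √257 is irrational), and any factorization into two quadratics over Q would force √(41377) ∈ Q (pairing opposite roots) or √161, √257 ∈ Q (other pairings), all impossible. Hence [Q(γ):Q] = 4 = [Q(√161, √257):Q], so Q(γ) = Q(√161, √257).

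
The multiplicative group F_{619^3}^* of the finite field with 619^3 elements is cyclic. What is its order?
|F_{619^3}^*| = 237176658

F_{619^3} has 619^3 = 237176659 elements; its multiplicative group consists of all nonzero elements, so |F_{619^3}^*| = 237176659 - 1 = 237176658. (It is cyclic since any finite subgroup of the multiplicative group of a field is cyclic.)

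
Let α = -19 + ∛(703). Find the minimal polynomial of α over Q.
m_α(x) = x^3 + 57x^2 + 1083x + 6156

Set β = α + 19 = ∛(703), so β^3 = 703. Then (α + 19)^3 - 703 = 0, i.e. α is a root of g(x) = (x + 19)^3 - 703 = x^3 + 57x^2 + 1083x + 6156. Since g(x) = h(x + 19) where h(x) = x^3 - 703, and h is irreducible over Q (because 703 is not a perfect cube, so h has no rational root, and a monic cubic with no rational root is irreducible), g is also irreducible (irreducibility is preserved under the substitution x → x + 19). Hence m_α(x) = x^3 + 57x^2 + 1083x + 6156.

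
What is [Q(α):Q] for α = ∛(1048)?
[Q(α):Q] = 3

The minimal polynomial of α is x^3 - 1048, irreducible over Q since 1048 is not a perfect cube (so x^3 - 1048 has no rational root). Hence [Q(α):Q] = deg(m_α) = 3.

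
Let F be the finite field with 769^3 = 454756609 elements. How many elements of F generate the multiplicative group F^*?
There are φ(454756608) = 146672640 primitive elements

F_q^* is cyclic of order q - 1 = 454756608. A cyclic group of order m has exactly φ(m) generators. Here m = 454756608 = 2^8 · 3^2 · 31 · 6367, so the number of primitive elements is φ(454756608) = 146672640.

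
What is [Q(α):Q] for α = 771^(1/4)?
[Q(α):Q] = 4

α is a root of x^4 - 771. By Eisenstein's criterion at the prime p = 3 (which divides the constant term 771 but p^2 = 9 does not, since 771 is squarefree), x^4 - 771 is irreducible over Q. Hence [Q(α):Q] = 4.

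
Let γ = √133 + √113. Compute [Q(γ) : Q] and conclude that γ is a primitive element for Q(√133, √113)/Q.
[Q(γ) : Q] = 4 (equivalently, Q(γ) = Q(√133, √113))

Obviously Q(γ) ⊆ Q(√133, √113), and [Q(√133, √113):Q] = 4 (since 133, 113 are distinct squarefree integers > 1 with 15029 not a perfect square). To show equality we compute the minimal polynomial of γ. From γ = √133 + √113: γ^2 = 133 + 2√(15029) + 113 = 246 + 2√(15029), so γ^2 - 246 = 2√(15029); squaring, (γ^2 - 246)^2 = 4·15029, i.e. γ^4 - 492γ^2 + 60516 - 60116 = 0, i.e. γ^4 - 492γ^2 + 400 = 0. So γ is a root of x^4 - 492x^2 + 400. This polynomial is irreducible over Q: it has no rational root (each ±√133 ± √113 is irrational), and any factorization into two quadratics over Q would force √(15029) ∈ Q (pairing opposite roots) or √133, √113 ∈ Q (other pairings), all impossible. Hence [Q(γ):Q] = 4 = [Q(√133, √113):Q], so Q(γ) = Q(√133, √113).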